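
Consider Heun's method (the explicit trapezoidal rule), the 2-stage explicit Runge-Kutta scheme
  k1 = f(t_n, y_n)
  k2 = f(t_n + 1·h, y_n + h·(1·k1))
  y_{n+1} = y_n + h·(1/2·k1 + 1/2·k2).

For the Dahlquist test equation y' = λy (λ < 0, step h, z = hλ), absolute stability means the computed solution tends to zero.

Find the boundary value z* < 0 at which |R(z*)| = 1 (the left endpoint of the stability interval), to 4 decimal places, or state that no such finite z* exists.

On y'=λy, z=hλ:
  order 2, 2-stage ⇒ R(z)=1+z+z^2/2
  (e.g. R(-0.3)=0.74500, |R|=0.74500)

Boundary: |R(x)|=1, x<0.
x=-0.3: |R|=0.7450
|R(-2.02)|=1.0202 |R(-1.13)|=0.5085 |R(-0.79)|=0.5221
Bisect:
  x_lo=-2.6335 |R|=1.8341  x_hi=-0.3177 |R|=0.7328
  mid=-1.47556 |R|=0.61308 →hi
  mid=-2.05452 |R|=1.05600 →lo
  mid=-1.76504 |R|=0.79264 →hi
  mid=-1.90978 |R|=0.91385 →hi
  mid=-1.98215 |R|=0.98231 →hi
  mid=-2.01833 |R|=1.01850 →lo
  mid=-2.00024 |R|=1.00024 →lo
  ...
  [-2.00010,-1.99996] ⇒ x*=-2.0000
Stable set (-2.0000, 0).

z* = -2.0000.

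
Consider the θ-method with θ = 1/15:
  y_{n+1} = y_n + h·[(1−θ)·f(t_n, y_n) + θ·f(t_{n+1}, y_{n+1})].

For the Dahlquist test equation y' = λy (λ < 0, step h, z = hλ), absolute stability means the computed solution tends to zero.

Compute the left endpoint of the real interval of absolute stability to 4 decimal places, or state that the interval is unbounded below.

Test eqn y'=λy, z=hλ:
  y_{n+1} = y_n + z·[14/15·y_n + 1/15·y_{n+1}] ⇒ (1 − 1/15z)y_{n+1} = (1 + 14/15z)y_n
  R(z) = (1 + 14/15z)/(1 − 1/15z).

Boundary: |R(x)|=1, x<0.
x=-1.3: |R|=0.1963
R=−1: 1+14/15x = −1+1/15x ⇒ -13/15x=2 ⇒ x=2/(-13/15)=-2.3077
Confirm numerically:
  x=-2.107: |R|=0.84749 <1
  x=-1.936: |R|=0.71469 <1
  x=-1.696: |R|=0.52372 <1
  x=-0.932: |R|=0.12252 <1
  x=-2.829: |R|=1.38011 >1
  x=-2.823: |R|=1.37586 >1
Interval (-2.3077, 0).

left endpoint -2.3077.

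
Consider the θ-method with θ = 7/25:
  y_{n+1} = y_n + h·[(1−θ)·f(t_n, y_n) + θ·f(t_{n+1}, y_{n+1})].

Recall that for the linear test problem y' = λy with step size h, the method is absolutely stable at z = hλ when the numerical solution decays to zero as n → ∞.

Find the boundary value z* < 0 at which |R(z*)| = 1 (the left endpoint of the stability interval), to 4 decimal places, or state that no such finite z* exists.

With y'=λy (z=hλ):
  y_{n+1} = y_n + z·[18/25·y_n + 7/25·y_{n+1}] ⇒ (1 − 7/25z)y_{n+1} = (1 + 18/25z)y_n
  Hence R(z) = (1 + 18/25z)/(1 − 7/25z).

Boundary: |R(x)|=1, x<0.
x=-1.7: |R|=0.1518
R=−1: 1+18/25x = −1+7/25x ⇒ -11/25x=2 ⇒ x=2/(-11/25)=-4.5455
Confirm numerically:
  x=-3.921: |R|=0.86903 <1
  x=-2.882: |R|=0.59494 <1
  x=-2.348: |R|=0.41664 <1
  x=-2.000: |R|=0.28205 <1
  x=-5.075: |R|=1.09624 >1
  x=-4.815: |R|=1.05051 >1
  x=-4.596: |R|=1.00973 >1
Interval (-4.5455, 0).

left endpoint -4.5455.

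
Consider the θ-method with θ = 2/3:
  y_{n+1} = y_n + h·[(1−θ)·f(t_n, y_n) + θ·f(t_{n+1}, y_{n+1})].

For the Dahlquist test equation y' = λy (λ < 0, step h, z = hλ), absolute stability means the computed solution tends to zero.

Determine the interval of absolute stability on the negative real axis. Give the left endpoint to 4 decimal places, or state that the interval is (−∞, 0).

On y'=λy, z=hλ:
  y_{n+1} = y_n + z·[1/3·y_n + 2/3·y_{n+1}] ⇒ (1 − 2/3z)y_{n+1} = (1 + 1/3z)y_n
  so R(z) = (1 + 1/3z)/(1 − 2/3z).

Solve |R(x)|<1 on ℝ⁻.
x=-0.75: |R|=0.5000
x=-2: |R|=0.1429
x=-10: |R|=0.3043
x=-100: |R|=0.4778
θ=2/3≥1/2 ⇒ |1+1/3x|<|1−2/3x| ∀x<0 ⇒ unbounded interval.

interval (−∞, 0).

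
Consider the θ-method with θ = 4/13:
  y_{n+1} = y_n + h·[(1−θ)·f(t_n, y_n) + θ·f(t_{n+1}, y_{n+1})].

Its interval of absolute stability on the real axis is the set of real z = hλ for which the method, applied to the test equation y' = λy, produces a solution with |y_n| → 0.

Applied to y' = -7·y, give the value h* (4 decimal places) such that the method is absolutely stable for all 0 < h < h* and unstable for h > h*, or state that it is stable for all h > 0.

On y'=λy, z=hλ:
  y_{n+1} = y_n + z·[9/13·y_n + 4/13·y_{n+1}] ⇒ (1 − 4/13z)y_{n+1} = (1 + 9/13z)y_n
  Hence R(z) = (1 + 9/13z)/(1 − 4/13z).

Find x<0 with |R(x)|<1.
x=-1.06: |R|=0.2007
R=−1: 1+9/13x = −1+4/13x ⇒ -5/13x=2 ⇒ x=2/(-5/13)=-5.2000
Confirm numerically:
  x=-4.626: |R|=0.90890 <1
  x=-4.607: |R|=0.90566 <1
  x=-4.318: |R|=0.85432 <1
  x=-3.931: |R|=0.77910 <1
  x=-5.718: |R|=1.07220 >1
  x=-5.427: |R|=1.03270 >1
Stable set (-5.2000, 0).

(-5.2000,0); λ=-7 ⇒ h* = (26/5)/7 = 0.7429.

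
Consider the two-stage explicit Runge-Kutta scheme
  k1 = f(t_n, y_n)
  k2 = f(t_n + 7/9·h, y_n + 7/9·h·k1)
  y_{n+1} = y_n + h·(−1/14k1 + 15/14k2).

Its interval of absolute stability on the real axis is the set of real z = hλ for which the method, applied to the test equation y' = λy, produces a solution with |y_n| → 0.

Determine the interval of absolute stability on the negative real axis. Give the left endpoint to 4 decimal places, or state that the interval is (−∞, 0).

Set f=λy, z=hλ:
  k1=λy_n ⇒ h·k1=z·y_n;  k2=λ(1+7/9z)y_n ⇒ h·k2=z(1+7/9z)y_n
  y_{n+1}/y_n = 1 − 1/14z + 15/14z(1+7/9z) = 1 + z + 5/6z²
  ⇒ R(z) = 1 + z + 5/6z².

Need |R(x)|<1, x<0.
x=-0.99: |R|=0.8268
R=1: x+5/6x²=0 ⇒ x=−6/5=-1.2000; min R=1−1/(4·5/6)=0.7000>−1
Confirm numerically:
  x=-0.944: |R|=0.79861 <1
  x=-0.735: |R|=0.71519 <1
  x=-0.596: |R|=0.70001 <1
  x=-1.697: |R|=1.70284 >1
  x=-1.665: |R|=1.64519 >1
  x=-1.325: |R|=1.13802 >1
Stable set (-1.2000, 0).

z∈(-1.2000,0).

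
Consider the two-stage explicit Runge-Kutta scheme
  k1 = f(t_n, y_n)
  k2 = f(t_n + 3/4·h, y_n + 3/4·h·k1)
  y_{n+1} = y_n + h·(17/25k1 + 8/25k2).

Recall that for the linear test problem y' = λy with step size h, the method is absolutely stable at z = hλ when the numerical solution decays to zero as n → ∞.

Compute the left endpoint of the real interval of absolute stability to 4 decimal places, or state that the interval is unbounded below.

Test eqn y'=λy, z=hλ:
  k1=λy_n ⇒ h·k1=z·y_n;  k2=λ(1+3/4z)y_n ⇒ h·k2=z(1+3/4z)y_n
  y_{n+1}/y_n = 1 + 17/25z + 8/25z(1+3/4z) = 1 + z + 6/25z²
  R(z) = 1 + z + 6/25z².

Boundary: |R(x)|=1, x<0.
x=-0.49: |R|=0.5676
R=1: x+6/25x²=0 ⇒ x=−25/6=-4.1667; min R=1−1/(4·6/25)=-0.0417>−1
Confirm numerically:
  x=-3.611: |R|=0.51844 <1
  x=-2.250: |R|=0.03500 <1
  x=-2.110: |R|=0.04150 <1
  x=-4.662: |R|=1.55422 >1
  x=-4.227: |R|=1.06121 >1
So |R|<1 on (-4.1667, 0).

z* = -4.1667.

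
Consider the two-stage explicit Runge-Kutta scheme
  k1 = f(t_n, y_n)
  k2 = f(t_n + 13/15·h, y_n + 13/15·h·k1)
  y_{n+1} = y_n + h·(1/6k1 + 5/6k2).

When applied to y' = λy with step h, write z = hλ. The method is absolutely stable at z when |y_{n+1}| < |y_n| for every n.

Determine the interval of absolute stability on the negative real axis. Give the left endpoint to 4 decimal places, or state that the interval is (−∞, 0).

(-1.3846, 0).

On y'=λy, z=hλ:
  k1=λy_n ⇒ h·k1=z·y_n;  k2=λ(1+13/15z)y_n ⇒ h·k2=z(1+13/15z)y_n
  y_{n+1}/y_n = 1 + 1/6z + 5/6z(1+13/15z) = 1 + z + 13/18z²
  so R(z) = 1 + z + 13/18z².

Boundary: |R(x)|=1, x<0.
x=-0.44: |R|=0.6998
R=1: x+13/18x²=0 ⇒ x=−18/13=-1.3846; min R=1−1/(4·13/18)=0.6538>−1
Confirm numerically:
  x=-0.973: |R|=0.71075 <1
  x=-0.864: |R|=0.67514 <1
  x=-0.728: |R|=0.65477 <1
  x=-0.709: |R|=0.65405 <1
  x=-1.697: |R|=1.38286 >1
  x=-1.676: |R|=1.35270 >1
Interval (-1.3846, 0).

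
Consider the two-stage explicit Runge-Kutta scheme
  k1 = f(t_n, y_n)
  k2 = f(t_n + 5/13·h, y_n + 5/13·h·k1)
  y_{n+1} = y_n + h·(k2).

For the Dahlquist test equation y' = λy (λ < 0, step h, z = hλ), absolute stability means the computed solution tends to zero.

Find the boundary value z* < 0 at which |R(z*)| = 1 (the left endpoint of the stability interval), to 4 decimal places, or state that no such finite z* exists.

left endpoint -2.6000.

With y'=λy (z=hλ):
  k1=λy_n ⇒ h·k1=z·y_n;  k2=λ(1+5/13z)y_n ⇒ h·k2=z(1+5/13z)y_n
  y_{n+1}/y_n = 1 + z(1+5/13z) = 1 + z + 5/13z²
  R(z) = 1 + z + 5/13z².

Solve |R(x)|<1 on ℝ⁻.
x=-1.07: |R|=0.3703
R=1: x+5/13x²=0 ⇒ x=−13/5=-2.6000; min R=1−1/(4·5/13)=0.3500>−1
Confirm numerically:
  x=-2.401: |R|=0.81623 <1
  x=-2.287: |R|=0.72468 <1
  x=-2.067: |R|=0.57627 <1
  x=-1.476: |R|=0.36191 <1
  x=-3.068: |R|=1.55224 >1
  x=-2.823: |R|=1.24213 >1
  x=-2.801: |R|=1.21654 >1
Stable set (-2.6000, 0).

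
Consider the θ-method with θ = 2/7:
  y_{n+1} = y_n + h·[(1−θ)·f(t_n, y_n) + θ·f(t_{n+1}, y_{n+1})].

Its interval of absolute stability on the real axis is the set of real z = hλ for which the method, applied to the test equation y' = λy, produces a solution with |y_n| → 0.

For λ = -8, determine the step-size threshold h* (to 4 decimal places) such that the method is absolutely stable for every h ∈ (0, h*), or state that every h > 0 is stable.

With y'=λy (z=hλ):
  y_{n+1} = y_n + z·[5/7·y_n + 2/7·y_{n+1}] ⇒ (1 − 2/7z)y_{n+1} = (1 + 5/7z)y_n
  R(z) = (1 + 5/7z)/(1 − 2/7z).

Solve |R(x)|<1 on ℝ⁻.
x=-0.77: |R|=0.3689
R=−1: 1+5/7x = −1+2/7x ⇒ -3/7x=2 ⇒ x=2/(-3/7)=-4.6667
Confirm numerically:
  x=-3.465: |R|=0.74121 <1
  x=-3.353: |R|=0.71246 <1
  x=-2.535: |R|=0.47017 <1
  x=-4.983: |R|=1.05594 >1
  x=-4.982: |R|=1.05577 >1
  x=-4.784: |R|=1.02125 >1
So |R|<1 on (-4.6667, 0).

(-4.6667,0); λ=-8 ⇒ h* = (14/3)/8 = 0.5833.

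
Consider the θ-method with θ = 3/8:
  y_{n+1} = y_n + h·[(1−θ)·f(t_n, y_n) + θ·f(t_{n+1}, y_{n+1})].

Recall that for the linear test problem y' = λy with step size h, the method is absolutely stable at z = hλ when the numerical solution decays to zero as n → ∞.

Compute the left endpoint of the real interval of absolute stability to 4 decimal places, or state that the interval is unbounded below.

z* = -8.0000.

On y'=λy, z=hλ:
  y_{n+1} = y_n + z·[5/8·y_n + 3/8·y_{n+1}] ⇒ (1 − 3/8z)y_{n+1} = (1 + 5/8z)y_n
  Hence R(z) = (1 + 5/8z)/(1 − 3/8z).

Need |R(x)|<1, x<0.
x=-1.55: |R|=0.0198
R=−1: 1+5/8x = −1+3/8x ⇒ -1/4x=2 ⇒ x=2/(-1/4)=-8.0000
Confirm numerically:
  x=-7.636: |R|=0.97645 <1
  x=-6.839: |R|=0.91857 <1
  x=-4.887: |R|=0.72525 <1
  x=-4.691: |R|=0.70018 <1
  x=-8.562: |R|=1.03337 >1
  x=-8.168: |R|=1.01034 >1
  x=-8.038: |R|=1.00237 >1
So |R|<1 on (-8.0000, 0).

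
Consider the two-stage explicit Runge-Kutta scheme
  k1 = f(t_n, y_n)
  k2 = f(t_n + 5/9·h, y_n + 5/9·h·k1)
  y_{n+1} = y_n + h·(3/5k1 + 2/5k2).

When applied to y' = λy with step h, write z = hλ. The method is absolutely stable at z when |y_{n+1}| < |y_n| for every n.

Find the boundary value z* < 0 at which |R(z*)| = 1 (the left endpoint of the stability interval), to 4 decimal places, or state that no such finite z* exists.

z* = -4.5000.

Test eqn y'=λy, z=hλ:
  k1=λy_n ⇒ h·k1=z·y_n;  k2=λ(1+5/9z)y_n ⇒ h·k2=z(1+5/9z)y_n
  y_{n+1}/y_n = 1 + 3/5z + 2/5z(1+5/9z) = 1 + z + 2/9z²
  Hence R(z) = 1 + z + 2/9z².

Find x<0 with |R(x)|<1.
x=-0.45: |R|=0.5950
R=1: x+2/9x²=0 ⇒ x=−9/2=-4.5000; min R=1−1/(4·2/9)=-0.1250>−1
Confirm numerically:
  x=-4.391: |R|=0.89364 <1
  x=-4.322: |R|=0.82904 <1
  x=-2.303: |R|=0.12438 <1
  x=-4.902: |R|=1.43791 >1
  x=-4.731: |R|=1.24286 >1
Interval (-4.5000, 0).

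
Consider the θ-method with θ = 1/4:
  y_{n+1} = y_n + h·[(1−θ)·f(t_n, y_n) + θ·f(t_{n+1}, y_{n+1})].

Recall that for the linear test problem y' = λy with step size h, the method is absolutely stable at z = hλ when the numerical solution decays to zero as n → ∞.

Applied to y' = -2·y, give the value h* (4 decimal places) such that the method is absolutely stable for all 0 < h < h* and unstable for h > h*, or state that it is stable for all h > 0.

With y'=λy (z=hλ):
  y_{n+1} = y_n + z·[3/4·y_n + 1/4·y_{n+1}] ⇒ (1 − 1/4z)y_{n+1} = (1 + 3/4z)y_n
  R(z) = (1 + 3/4z)/(1 − 1/4z).

Find x<0 with |R(x)|<1.
x=-0.95: |R|=0.2323
R=−1: 1+3/4x = −1+1/4x ⇒ -1/2x=2 ⇒ x=2/(-1/2)=-4.0000
Confirm numerically:
  x=-2.808: |R|=0.64982 <1
  x=-2.402: |R|=0.50078 <1
  x=-1.963: |R|=0.31679 <1
  x=-1.958: |R|=0.31454 <1
  x=-4.480: |R|=1.11321 >1
  x=-4.243: |R|=1.05896 >1
So |R|<1 on (-4.0000, 0).

(-4.0000,0); λ=-2 ⇒ h* = (4)/2 = 2.0000.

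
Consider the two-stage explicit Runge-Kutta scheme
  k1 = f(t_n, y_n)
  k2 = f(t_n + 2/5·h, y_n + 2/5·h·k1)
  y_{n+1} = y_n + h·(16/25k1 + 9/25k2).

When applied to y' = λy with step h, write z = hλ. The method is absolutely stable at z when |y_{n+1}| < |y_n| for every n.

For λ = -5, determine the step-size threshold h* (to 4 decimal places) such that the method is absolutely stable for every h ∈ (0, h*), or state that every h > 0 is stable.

(-6.9444,0); λ=-5 ⇒ h* = (125/18)/5 = 1.3889.

Set f=λy, z=hλ:
  k1=λy_n ⇒ h·k1=z·y_n;  k2=λ(1+2/5z)y_n ⇒ h·k2=z(1+2/5z)y_n
  y_{n+1}/y_n = 1 + 16/25z + 9/25z(1+2/5z) = 1 + z + 18/125z²
  so R(z) = 1 + z + 18/125z².

Solve |R(x)|<1 on ℝ⁻.
x=-0.48: |R|=0.5532
R=1: x+18/125x²=0 ⇒ x=−125/18=-6.9444; min R=1−1/(4·18/125)=-0.7361>−1
Confirm numerically:
  x=-6.404: |R|=0.50162 <1
  x=-5.765: |R|=0.02087 <1
  x=-5.734: |R|=0.00054 <1
  x=-3.808: |R|=0.71988 <1
  x=-7.325: |R|=1.40141 >1
  x=-7.324: |R|=1.40030 >1
So |R|<1 on (-6.9444, 0).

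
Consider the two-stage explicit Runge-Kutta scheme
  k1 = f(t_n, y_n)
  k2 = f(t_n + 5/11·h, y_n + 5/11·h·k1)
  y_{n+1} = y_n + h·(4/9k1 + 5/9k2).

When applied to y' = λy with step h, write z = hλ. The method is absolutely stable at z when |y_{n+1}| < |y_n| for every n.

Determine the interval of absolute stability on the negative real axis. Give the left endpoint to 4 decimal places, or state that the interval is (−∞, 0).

On y'=λy, z=hλ:
  k1=λy_n ⇒ h·k1=z·y_n;  k2=λ(1+5/11z)y_n ⇒ h·k2=z(1+5/11z)y_n
  y_{n+1}/y_n = 1 + 4/9z + 5/9z(1+5/11z) = 1 + z + 25/99z²
  ⇒ R(z) = 1 + z + 25/99z².

Boundary: |R(x)|=1, x<0.
x=-1.1: |R|=0.2056
R=1: x+25/99x²=0 ⇒ x=−99/25=-3.9600; min R=1−1/(4·25/99)=0.0100>−1
Confirm numerically:
  x=-3.700: |R|=0.75707 <1
  x=-2.411: |R|=0.05691 <1
  x=-2.142: |R|=0.01663 <1
  x=-1.977: |R|=0.01000 <1
  x=-4.334: |R|=1.40932 >1
  x=-3.986: |R|=1.02617 >1
Interval (-3.9600, 0).

(-3.9600, 0).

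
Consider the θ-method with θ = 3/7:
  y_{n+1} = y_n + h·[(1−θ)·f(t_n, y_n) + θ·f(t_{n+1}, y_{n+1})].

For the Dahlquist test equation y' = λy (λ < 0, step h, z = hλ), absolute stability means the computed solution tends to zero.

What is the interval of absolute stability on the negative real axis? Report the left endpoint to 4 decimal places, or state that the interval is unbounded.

z∈(-14.0000,0).

Set f=λy, z=hλ:
  y_{n+1} = y_n + z·[4/7·y_n + 3/7·y_{n+1}] ⇒ (1 − 3/7z)y_{n+1} = (1 + 4/7z)y_n
  R(z) = (1 + 4/7z)/(1 − 3/7z).

Solve |R(x)|<1 on ℝ⁻.
x=-1.76: |R|=0.0033
R=−1: 1+4/7x = −1+3/7x ⇒ -1/7x=2 ⇒ x=2/(-1/7)=-14.0000
Confirm numerically:
  x=-9.705: |R|=0.88107 <1
  x=-8.226: |R|=0.81773 <1
  x=-6.398: |R|=0.70978 <1
  x=-14.586: |R|=1.01154 >1
  x=-14.553: |R|=1.01092 >1
  x=-14.130: |R|=1.00263 >1
Interval (-14.0000, 0).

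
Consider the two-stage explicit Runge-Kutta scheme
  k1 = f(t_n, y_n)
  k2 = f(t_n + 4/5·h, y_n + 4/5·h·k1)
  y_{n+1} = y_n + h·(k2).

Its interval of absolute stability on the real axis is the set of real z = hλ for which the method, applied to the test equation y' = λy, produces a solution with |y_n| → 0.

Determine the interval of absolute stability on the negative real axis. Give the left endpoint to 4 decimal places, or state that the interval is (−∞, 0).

Set f=λy, z=hλ:
  k1=λy_n ⇒ h·k1=z·y_n;  k2=λ(1+4/5z)y_n ⇒ h·k2=z(1+4/5z)y_n
  y_{n+1}/y_n = 1 + z(1+4/5z) = 1 + z + 4/5z²
  Hence R(z) = 1 + z + 4/5z².

Need |R(x)|<1, x<0.
x=-1.22: |R|=0.9707
R=1: x+4/5x²=0 ⇒ x=−5/4=-1.2500; min R=1−1/(4·4/5)=0.6875>−1
Confirm numerically:
  x=-1.066: |R|=0.84308 <1
  x=-0.998: |R|=0.79880 <1
  x=-0.664: |R|=0.68872 <1
  x=-1.390: |R|=1.15568 >1
  x=-1.364: |R|=1.12440 >1
Interval (-1.2500, 0).

z∈(-1.2500,0).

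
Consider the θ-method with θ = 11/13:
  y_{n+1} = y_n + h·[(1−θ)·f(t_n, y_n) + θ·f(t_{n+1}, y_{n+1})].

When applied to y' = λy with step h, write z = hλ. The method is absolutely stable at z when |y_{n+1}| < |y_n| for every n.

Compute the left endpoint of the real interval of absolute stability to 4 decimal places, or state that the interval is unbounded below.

unbounded; (−∞, 0).

With y'=λy (z=hλ):
  y_{n+1} = y_n + z·[2/13·y_n + 11/13·y_{n+1}] ⇒ (1 − 11/13z)y_{n+1} = (1 + 2/13z)y_n
  Hence R(z) = (1 + 2/13z)/(1 − 11/13z).

Find x<0 with |R(x)|<1.
x=-0.77: |R|=0.5338
x=-2: |R|=0.2571
x=-10: |R|=0.0569
x=-100: |R|=0.1680
θ=11/13≥1/2 ⇒ |1+2/13x|<|1−11/13x| ∀x<0 ⇒ interval (−∞,0).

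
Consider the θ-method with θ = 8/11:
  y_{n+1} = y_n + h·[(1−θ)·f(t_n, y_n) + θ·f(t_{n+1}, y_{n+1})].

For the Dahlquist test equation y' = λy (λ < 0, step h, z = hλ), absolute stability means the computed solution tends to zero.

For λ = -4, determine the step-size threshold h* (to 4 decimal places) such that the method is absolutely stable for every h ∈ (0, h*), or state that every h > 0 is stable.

With y'=λy (z=hλ):
  y_{n+1} = y_n + z·[3/11·y_n + 8/11·y_{n+1}] ⇒ (1 − 8/11z)y_{n+1} = (1 + 3/11z)y_n
  Hence R(z) = (1 + 3/11z)/(1 − 8/11z).

Find x<0 with |R(x)|<1.
x=-1.49: |R|=0.2849
x=-2: |R|=0.1852
x=-10: |R|=0.2088
x=-100: |R|=0.3564
θ=8/11≥1/2 ⇒ |1+3/11x|<|1−8/11x| ∀x<0 ⇒ unbounded interval.

interval (−∞, 0). Any h>0 works for λ=-4.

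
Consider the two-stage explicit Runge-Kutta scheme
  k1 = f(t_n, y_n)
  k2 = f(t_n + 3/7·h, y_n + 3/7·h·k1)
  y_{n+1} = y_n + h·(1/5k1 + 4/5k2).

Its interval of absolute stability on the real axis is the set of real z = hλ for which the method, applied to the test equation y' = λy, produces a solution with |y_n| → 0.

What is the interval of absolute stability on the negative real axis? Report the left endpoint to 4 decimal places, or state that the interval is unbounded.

(-2.9167, 0).

With y'=λy (z=hλ):
  k1=λy_n ⇒ h·k1=z·y_n;  k2=λ(1+3/7z)y_n ⇒ h·k2=z(1+3/7z)y_n
  y_{n+1}/y_n = 1 + 1/5z + 4/5z(1+3/7z) = 1 + z + 12/35z²
  ⇒ R(z) = 1 + z + 12/35z².

Boundary: |R(x)|=1, x<0.
x=-0.93: |R|=0.3665
R=1: x+12/35x²=0 ⇒ x=−35/12=-2.9167; min R=1−1/(4·12/35)=0.2708>−1
Confirm numerically:
  x=-2.279: |R|=0.50175 <1
  x=-1.664: |R|=0.28534 <1
  x=-1.611: |R|=0.27882 <1
  x=-3.458: |R|=1.64180 >1
  x=-3.340: |R|=1.48478 >1
So |R|<1 on (-2.9167, 0).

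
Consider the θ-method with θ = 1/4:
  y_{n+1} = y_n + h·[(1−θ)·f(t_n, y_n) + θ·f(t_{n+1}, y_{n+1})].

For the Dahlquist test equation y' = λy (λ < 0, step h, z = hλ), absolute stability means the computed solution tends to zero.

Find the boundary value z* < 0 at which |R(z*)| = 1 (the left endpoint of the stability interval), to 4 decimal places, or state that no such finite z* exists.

left endpoint -4.0000.

Set f=λy, z=hλ:
  y_{n+1} = y_n + z·[3/4·y_n + 1/4·y_{n+1}] ⇒ (1 − 1/4z)y_{n+1} = (1 + 3/4z)y_n
  R(z) = (1 + 3/4z)/(1 − 1/4z).

Need |R(x)|<1, x<0.
x=-0.55: |R|=0.5165
R=−1: 1+3/4x = −1+1/4x ⇒ -1/2x=2 ⇒ x=2/(-1/2)=-4.0000
Confirm numerically:
  x=-3.711: |R|=0.92504 <1
  x=-3.466: |R|=0.85695 <1
  x=-1.850: |R|=0.26496 <1
  x=-4.568: |R|=1.13259 >1
  x=-4.239: |R|=1.05802 >1
  x=-4.026: |R|=1.00648 >1
So |R|<1 on (-4.0000, 0).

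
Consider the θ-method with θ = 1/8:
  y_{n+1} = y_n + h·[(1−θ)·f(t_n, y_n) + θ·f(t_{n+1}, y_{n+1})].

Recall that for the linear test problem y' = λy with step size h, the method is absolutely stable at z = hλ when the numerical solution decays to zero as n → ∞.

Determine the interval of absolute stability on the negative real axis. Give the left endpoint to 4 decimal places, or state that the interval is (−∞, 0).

z∈(-2.6667,0).

Set f=λy, z=hλ:
  y_{n+1} = y_n + z·[7/8·y_n + 1/8·y_{n+1}] ⇒ (1 − 1/8z)y_{n+1} = (1 + 7/8z)y_n
  R(z) = (1 + 7/8z)/(1 − 1/8z).

Boundary: |R(x)|=1, x<0.
x=-0.34: |R|=0.6739
R=−1: 1+7/8x = −1+1/8x ⇒ -3/4x=2 ⇒ x=2/(-3/4)=-2.6667
Confirm numerically:
  x=-1.768: |R|=0.44799 <1
  x=-1.314: |R|=0.12862 <1
  x=-1.130: |R|=0.00986 <1
  x=-3.011: |R|=1.18763 >1
  x=-2.981: |R|=1.17175 >1
Stable set (-2.6667, 0).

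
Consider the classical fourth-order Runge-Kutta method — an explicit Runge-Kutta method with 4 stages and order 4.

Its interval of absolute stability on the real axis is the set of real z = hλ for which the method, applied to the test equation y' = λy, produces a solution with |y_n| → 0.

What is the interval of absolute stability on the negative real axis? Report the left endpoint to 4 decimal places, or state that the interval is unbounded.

On y'=λy, z=hλ:
  order 4, 4-stage ⇒ R(z)=1+z+z^2/2+z^3/6+z^4/24
  (e.g. R(-1.27)=0.30345, |R|=0.30345)

Boundary: |R(x)|=1, x<0.
x=-1.27: |R|=0.3034
|R(-2.46)|=0.6106 |R(-2.23)|=0.4386 |R(-1.23)|=0.3117
Bisect:
  x_lo=-3.1430 |R|=1.6877  x_hi=-0.2691 |R|=0.7640
  mid=-1.70610 |R|=0.27464 →hi
  mid=-2.42457 |R|=0.57910 →hi
  mid=-2.78381 |R|=0.99777 →hi
  mid=-2.96343 |R|=1.30352 →lo
  mid=-2.87362 |R|=1.14154 →lo
  mid=-2.82872 |R|=1.06747 →lo
  mid=-2.80626 |R|=1.03208 →lo
  mid=-2.79504 |R|=1.01479 →lo
  mid=-2.78942 |R|=1.00625 →lo
  ...
  [-2.78539,-2.78521] ⇒ x*=-2.7853
Interval (-2.7853, 0).

(-2.7853, 0).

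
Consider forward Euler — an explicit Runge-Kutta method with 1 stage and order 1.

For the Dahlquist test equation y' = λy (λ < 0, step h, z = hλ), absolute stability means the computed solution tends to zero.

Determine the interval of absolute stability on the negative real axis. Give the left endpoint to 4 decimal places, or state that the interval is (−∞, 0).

Set f=λy, z=hλ:
  order 1, 1-stage ⇒ R(z)=1+z
  (e.g. R(-0.7)=0.30000, |R|=0.30000)

Need |R(x)|<1, x<0.
x=-0.7: |R|=0.3000
|R(-2.2)|=1.2000 |R(-2.16)|=1.1600 |R(-0.98)|=0.0200
Bisect:
  x_lo=-2.6585 |R|=1.6585  x_hi=-0.1082 |R|=0.8918
  mid=-1.38337 |R|=0.38337 →hi
  mid=-2.02094 |R|=1.02094 →lo
  mid=-1.70215 |R|=0.70215 →hi
  mid=-1.86155 |R|=0.86155 →hi
  mid=-1.94124 |R|=0.94124 →hi
  mid=-1.98109 |R|=0.98109 →hi
  mid=-2.00102 |R|=1.00102 →lo
  mid=-1.99105 |R|=0.99105 →hi
  mid=-1.99603 |R|=0.99603 →hi
  ...
  [-2.00008,-1.99993] ⇒ x*=-2.0000
Stable set (-2.0000, 0).

(-2.0000, 0).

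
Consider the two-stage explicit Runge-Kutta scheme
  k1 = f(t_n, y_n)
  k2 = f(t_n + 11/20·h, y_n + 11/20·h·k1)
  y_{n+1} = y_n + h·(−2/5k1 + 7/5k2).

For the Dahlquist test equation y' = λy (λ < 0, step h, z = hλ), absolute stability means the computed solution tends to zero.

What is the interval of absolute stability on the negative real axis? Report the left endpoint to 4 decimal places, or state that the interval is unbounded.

Test eqn y'=λy, z=hλ:
  k1=λy_n ⇒ h·k1=z·y_n;  k2=λ(1+11/20z)y_n ⇒ h·k2=z(1+11/20z)y_n
  y_{n+1}/y_n = 1 − 2/5z + 7/5z(1+11/20z) = 1 + z + 77/100z²
  Hence R(z) = 1 + z + 77/100z².

Need |R(x)|<1, x<0.
x=-0.93: |R|=0.7360
R=1: x+77/100x²=0 ⇒ x=−100/77=-1.2987; min R=1−1/(4·77/100)=0.6753>−1
Confirm numerically:
  x=-1.201: |R|=0.90965 <1
  x=-0.906: |R|=0.72604 <1
  x=-0.729: |R|=0.68021 <1
  x=-0.551: |R|=0.68277 <1
  x=-1.834: |R|=1.75594 >1
  x=-1.695: |R|=1.51723 >1
  x=-1.368: |R|=1.07300 >1
Interval (-1.2987, 0).

(-1.2987, 0).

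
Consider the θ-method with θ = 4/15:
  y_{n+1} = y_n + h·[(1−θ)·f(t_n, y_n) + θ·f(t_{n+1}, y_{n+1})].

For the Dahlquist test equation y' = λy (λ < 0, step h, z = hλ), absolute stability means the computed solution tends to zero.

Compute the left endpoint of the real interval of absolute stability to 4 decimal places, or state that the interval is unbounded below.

Test eqn y'=λy, z=hλ:
  y_{n+1} = y_n + z·[11/15·y_n + 4/15·y_{n+1}] ⇒ (1 − 4/15z)y_{n+1} = (1 + 11/15z)y_n
  R(z) = (1 + 11/15z)/(1 − 4/15z).

Solve |R(x)|<1 on ℝ⁻.
x=-1.72: |R|=0.1792
R=−1: 1+11/15x = −1+4/15x ⇒ -7/15x=2 ⇒ x=2/(-7/15)=-4.2857
Confirm numerically:
  x=-3.892: |R|=0.90984 <1
  x=-3.413: |R|=0.78679 <1
  x=-3.388: |R|=0.77991 <1
  x=-3.283: |R|=0.75050 <1
  x=-4.442: |R|=1.03339 >1
  x=-4.420: |R|=1.02876 >1
  x=-4.416: |R|=1.02792 >1
Stable set (-4.2857, 0).

z* = -4.2857.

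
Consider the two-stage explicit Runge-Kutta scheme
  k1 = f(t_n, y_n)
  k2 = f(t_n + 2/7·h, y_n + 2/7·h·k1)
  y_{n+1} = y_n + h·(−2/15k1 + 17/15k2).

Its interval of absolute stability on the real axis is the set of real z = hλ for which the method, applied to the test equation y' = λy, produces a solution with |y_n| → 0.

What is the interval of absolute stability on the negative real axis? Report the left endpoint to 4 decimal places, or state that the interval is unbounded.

Set f=λy, z=hλ:
  k1=λy_n ⇒ h·k1=z·y_n;  k2=λ(1+2/7z)y_n ⇒ h·k2=z(1+2/7z)y_n
  y_{n+1}/y_n = 1 − 2/15z + 17/15z(1+2/7z) = 1 + z + 34/105z²
  so R(z) = 1 + z + 34/105z².

Boundary: |R(x)|=1, x<0.
x=-1.56: |R|=0.2280
R=1: x+34/105x²=0 ⇒ x=−105/34=-3.0882; min R=1−1/(4·34/105)=0.2279>−1
Confirm numerically:
  x=-2.420: |R|=0.47636 <1
  x=-2.091: |R|=0.32479 <1
  x=-1.922: |R|=0.27418 <1
  x=-3.285: |R|=1.20930 >1
  x=-3.121: |R|=1.03311 >1
So |R|<1 on (-3.0882, 0).

z∈(-3.0882,0).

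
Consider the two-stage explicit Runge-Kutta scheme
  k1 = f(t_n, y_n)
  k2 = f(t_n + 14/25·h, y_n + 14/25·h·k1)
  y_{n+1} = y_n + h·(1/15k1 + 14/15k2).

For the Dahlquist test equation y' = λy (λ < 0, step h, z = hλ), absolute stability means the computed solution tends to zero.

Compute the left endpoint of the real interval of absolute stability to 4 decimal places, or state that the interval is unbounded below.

With y'=λy (z=hλ):
  k1=λy_n ⇒ h·k1=z·y_n;  k2=λ(1+14/25z)y_n ⇒ h·k2=z(1+14/25z)y_n
  y_{n+1}/y_n = 1 + 1/15z + 14/15z(1+14/25z) = 1 + z + 196/375z²
  so R(z) = 1 + z + 196/375z².

Boundary: |R(x)|=1, x<0.
x=-1.75: |R|=0.8507
R=1: x+196/375x²=0 ⇒ x=−375/196=-1.9133; min R=1−1/(4·196/375)=0.5217>−1
Confirm numerically:
  x=-1.187: |R|=0.54942 <1
  x=-1.047: |R|=0.52595 <1
  x=-1.029: |R|=0.52442 <1
  x=-0.863: |R|=0.52627 <1
  x=-2.375: |R|=1.57317 >1
  x=-2.247: |R|=1.39195 >1
  x=-2.214: |R|=1.34801 >1
Stable set (-1.9133, 0).

left endpoint -1.9133.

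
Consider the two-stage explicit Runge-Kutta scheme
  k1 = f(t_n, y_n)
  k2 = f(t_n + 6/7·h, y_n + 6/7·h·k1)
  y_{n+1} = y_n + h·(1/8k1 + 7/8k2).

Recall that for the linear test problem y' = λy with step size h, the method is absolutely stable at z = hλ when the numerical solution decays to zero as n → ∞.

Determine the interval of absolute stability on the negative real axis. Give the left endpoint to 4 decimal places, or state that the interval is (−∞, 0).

Test eqn y'=λy, z=hλ:
  k1=λy_n ⇒ h·k1=z·y_n;  k2=λ(1+6/7z)y_n ⇒ h·k2=z(1+6/7z)y_n
  y_{n+1}/y_n = 1 + 1/8z + 7/8z(1+6/7z) = 1 + z + 3/4z²
  ⇒ R(z) = 1 + z + 3/4z².

Solve |R(x)|<1 on ℝ⁻.
x=-1.21: |R|=0.8881
R=1: x+3/4x²=0 ⇒ x=−4/3=-1.3333; min R=1−1/(4·3/4)=0.6667>−1
Confirm numerically:
  x=-1.306: |R|=0.97323 <1
  x=-1.196: |R|=0.87681 <1
  x=-1.042: |R|=0.77232 <1
  x=-0.995: |R|=0.74752 <1
  x=-1.909: |R|=1.82421 >1
  x=-1.867: |R|=1.74727 >1
Interval (-1.3333, 0).

(-1.3333, 0).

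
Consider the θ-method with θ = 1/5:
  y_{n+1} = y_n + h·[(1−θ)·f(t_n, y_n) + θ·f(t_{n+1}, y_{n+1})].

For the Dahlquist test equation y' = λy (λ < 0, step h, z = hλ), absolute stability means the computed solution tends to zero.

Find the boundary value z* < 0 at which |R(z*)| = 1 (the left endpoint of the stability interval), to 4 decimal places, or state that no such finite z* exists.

Set f=λy, z=hλ:
  y_{n+1} = y_n + z·[4/5·y_n + 1/5·y_{n+1}] ⇒ (1 − 1/5z)y_{n+1} = (1 + 4/5z)y_n
  ⇒ R(z) = (1 + 4/5z)/(1 − 1/5z).

Boundary: |R(x)|=1, x<0.
x=-1.05: |R|=0.1322
R=−1: 1+4/5x = −1+1/5x ⇒ -3/5x=2 ⇒ x=2/(-3/5)=-3.3333
Confirm numerically:
  x=-2.969: |R|=0.86284 <1
  x=-2.567: |R|=0.69618 <1
  x=-2.118: |R|=0.48778 <1
  x=-3.802: |R|=1.15974 >1
  x=-3.781: |R|=1.15294 >1
  x=-3.366: |R|=1.01171 >1
Stable set (-3.3333, 0).

left endpoint -3.3333.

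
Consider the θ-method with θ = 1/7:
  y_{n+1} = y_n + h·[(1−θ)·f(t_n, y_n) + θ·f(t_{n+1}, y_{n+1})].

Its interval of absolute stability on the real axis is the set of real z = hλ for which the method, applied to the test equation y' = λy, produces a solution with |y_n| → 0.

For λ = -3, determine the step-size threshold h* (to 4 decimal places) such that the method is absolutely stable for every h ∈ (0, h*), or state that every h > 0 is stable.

(-2.8000,0); λ=-3 ⇒ h* = (14/5)/3 = 0.9333.

With y'=λy (z=hλ):
  y_{n+1} = y_n + z·[6/7·y_n + 1/7·y_{n+1}] ⇒ (1 − 1/7z)y_{n+1} = (1 + 6/7z)y_n
  Hence R(z) = (1 + 6/7z)/(1 − 1/7z).

Solve |R(x)|<1 on ℝ⁻.
x=-0.35: |R|=0.6667
R=−1: 1+6/7x = −1+1/7x ⇒ -5/7x=2 ⇒ x=2/(-5/7)=-2.8000
Confirm numerically:
  x=-2.747: |R|=0.97281 <1
  x=-2.659: |R|=0.92701 <1
  x=-2.459: |R|=0.81975 <1
  x=-3.384: |R|=1.28120 >1
  x=-3.184: |R|=1.18853 >1
Interval (-2.8000, 0).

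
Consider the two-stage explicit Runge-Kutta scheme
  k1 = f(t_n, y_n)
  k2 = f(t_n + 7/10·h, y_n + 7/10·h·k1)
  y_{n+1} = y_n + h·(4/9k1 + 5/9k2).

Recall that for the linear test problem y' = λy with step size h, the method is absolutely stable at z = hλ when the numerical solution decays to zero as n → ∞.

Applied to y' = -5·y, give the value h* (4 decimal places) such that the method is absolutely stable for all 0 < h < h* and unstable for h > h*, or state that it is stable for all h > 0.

(-2.5714,0); λ=-5 ⇒ h* = (18/7)/5 = 0.5143.

Set f=λy, z=hλ:
  k1=λy_n ⇒ h·k1=z·y_n;  k2=λ(1+7/10z)y_n ⇒ h·k2=z(1+7/10z)y_n
  y_{n+1}/y_n = 1 + 4/9z + 5/9z(1+7/10z) = 1 + z + 7/18z²
  Hence R(z) = 1 + z + 7/18z².

Need |R(x)|<1, x<0.
x=-1.45: |R|=0.3676
R=1: x+7/18x²=0 ⇒ x=−18/7=-2.5714; min R=1−1/(4·7/18)=0.3571>−1
Confirm numerically:
  x=-2.469: |R|=0.90165 <1
  x=-2.420: |R|=0.85749 <1
  x=-1.478: |R|=0.37152 <1
  x=-1.379: |R|=0.36053 <1
  x=-3.095: |R|=1.63018 >1
  x=-2.827: |R|=1.28097 >1
Interval (-2.5714, 0).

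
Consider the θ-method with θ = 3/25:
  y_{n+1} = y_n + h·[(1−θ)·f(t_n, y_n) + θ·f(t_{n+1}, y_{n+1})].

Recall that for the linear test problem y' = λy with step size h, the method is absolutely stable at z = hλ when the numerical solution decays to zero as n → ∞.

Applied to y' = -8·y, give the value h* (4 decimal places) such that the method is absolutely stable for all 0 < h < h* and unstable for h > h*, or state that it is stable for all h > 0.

(-2.6316,0); λ=-8 ⇒ h* = (50/19)/8 = 0.3289.

Test eqn y'=λy, z=hλ:
  y_{n+1} = y_n + z·[22/25·y_n + 3/25·y_{n+1}] ⇒ (1 − 3/25z)y_{n+1} = (1 + 22/25z)y_n
  R(z) = (1 + 22/25z)/(1 − 3/25z).

Boundary: |R(x)|=1, x<0.
x=-0.42: |R|=0.6002
R=−1: 1+22/25x = −1+3/25x ⇒ -19/25x=2 ⇒ x=2/(-19/25)=-2.6316
Confirm numerically:
  x=-2.610: |R|=0.98751 <1
  x=-1.928: |R|=0.56575 <1
  x=-1.912: |R|=0.55518 <1
  x=-1.471: |R|=0.25030 <1
  x=-2.692: |R|=1.03471 >1
  x=-2.654: |R|=1.01292 >1
So |R|<1 on (-2.6316, 0).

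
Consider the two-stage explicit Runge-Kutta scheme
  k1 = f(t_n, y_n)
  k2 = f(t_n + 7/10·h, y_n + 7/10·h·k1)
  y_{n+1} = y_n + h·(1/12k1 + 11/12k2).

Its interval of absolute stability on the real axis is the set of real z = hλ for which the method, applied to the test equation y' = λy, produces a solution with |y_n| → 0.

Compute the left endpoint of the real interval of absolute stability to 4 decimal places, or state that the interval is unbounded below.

z* = -1.5584.

On y'=λy, z=hλ:
  k1=λy_n ⇒ h·k1=z·y_n;  k2=λ(1+7/10z)y_n ⇒ h·k2=z(1+7/10z)y_n
  y_{n+1}/y_n = 1 + 1/12z + 11/12z(1+7/10z) = 1 + z + 77/120z²
  ⇒ R(z) = 1 + z + 77/120z².

Solve |R(x)|<1 on ℝ⁻.
x=-0.95: |R|=0.6291
R=1: x+77/120x²=0 ⇒ x=−120/77=-1.5584; min R=1−1/(4·77/120)=0.6104>−1
Confirm numerically:
  x=-1.360: |R|=0.82683 <1
  x=-1.223: |R|=0.73676 <1
  x=-0.700: |R|=0.61442 <1
  x=-1.908: |R|=1.42796 >1
  x=-1.631: |R|=1.07594 >1
Interval (-1.5584, 0).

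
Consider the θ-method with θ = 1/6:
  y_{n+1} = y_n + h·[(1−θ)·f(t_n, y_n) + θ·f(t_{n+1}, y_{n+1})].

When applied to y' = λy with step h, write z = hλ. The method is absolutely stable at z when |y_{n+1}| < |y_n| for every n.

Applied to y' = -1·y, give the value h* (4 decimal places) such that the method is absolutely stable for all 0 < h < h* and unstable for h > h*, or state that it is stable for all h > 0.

(-3.0000,0); λ=-1 ⇒ h* = (3)/1 = 3.0000.

On y'=λy, z=hλ:
  y_{n+1} = y_n + z·[5/6·y_n + 1/6·y_{n+1}] ⇒ (1 − 1/6z)y_{n+1} = (1 + 5/6z)y_n
  so R(z) = (1 + 5/6z)/(1 − 1/6z).

Need |R(x)|<1, x<0.
x=-0.49: |R|=0.5470
R=−1: 1+5/6x = −1+1/6x ⇒ -2/3x=2 ⇒ x=2/(-2/3)=-3.0000
Confirm numerically:
  x=-2.944: |R|=0.97496 <1
  x=-2.174: |R|=0.59579 <1
  x=-2.099: |R|=0.55501 <1
  x=-1.293: |R|=0.06376 <1
  x=-3.566: |R|=1.23667 >1
  x=-3.467: |R|=1.19732 >1
  x=-3.413: |R|=1.17550 >1
So |R|<1 on (-3.0000, 0).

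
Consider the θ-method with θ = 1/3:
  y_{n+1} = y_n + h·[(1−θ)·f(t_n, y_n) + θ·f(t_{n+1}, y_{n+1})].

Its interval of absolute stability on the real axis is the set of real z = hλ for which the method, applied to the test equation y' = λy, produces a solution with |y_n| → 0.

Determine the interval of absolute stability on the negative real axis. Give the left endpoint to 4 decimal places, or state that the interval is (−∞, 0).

Test eqn y'=λy, z=hλ:
  y_{n+1} = y_n + z·[2/3·y_n + 1/3·y_{n+1}] ⇒ (1 − 1/3z)y_{n+1} = (1 + 2/3z)y_n
  Hence R(z) = (1 + 2/3z)/(1 − 1/3z).

Solve |R(x)|<1 on ℝ⁻.
x=-1.01: |R|=0.2444
R=−1: 1+2/3x = −1+1/3x ⇒ -1/3x=2 ⇒ x=2/(-1/3)=-6.0000
Confirm numerically:
  x=-5.829: |R|=0.98063 <1
  x=-4.712: |R|=0.83299 <1
  x=-4.095: |R|=0.73150 <1
  x=-3.163: |R|=0.53967 <1
  x=-6.273: |R|=1.02944 >1
  x=-6.148: |R|=1.01618 >1
  x=-6.147: |R|=1.01607 >1
Interval (-6.0000, 0).

(-6.0000, 0).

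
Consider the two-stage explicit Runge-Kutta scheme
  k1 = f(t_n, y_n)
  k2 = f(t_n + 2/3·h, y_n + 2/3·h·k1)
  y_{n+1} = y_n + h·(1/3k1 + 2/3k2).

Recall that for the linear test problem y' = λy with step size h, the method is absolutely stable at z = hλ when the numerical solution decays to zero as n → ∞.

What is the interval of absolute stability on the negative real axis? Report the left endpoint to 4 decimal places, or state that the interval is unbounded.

With y'=λy (z=hλ):
  k1=λy_n ⇒ h·k1=z·y_n;  k2=λ(1+2/3z)y_n ⇒ h·k2=z(1+2/3z)y_n
  y_{n+1}/y_n = 1 + 1/3z + 2/3z(1+2/3z) = 1 + z + 4/9z²
  so R(z) = 1 + z + 4/9z².

Find x<0 with |R(x)|<1.
x=-0.73: |R|=0.5068
R=1: x+4/9x²=0 ⇒ x=−9/4=-2.2500; min R=1−1/(4·4/9)=0.4375>−1
Confirm numerically:
  x=-1.704: |R|=0.58650 <1
  x=-1.491: |R|=0.49704 <1
  x=-1.424: |R|=0.47723 <1
  x=-1.109: |R|=0.43761 <1
  x=-2.551: |R|=1.34127 >1
  x=-2.461: |R|=1.23079 >1
  x=-2.298: |R|=1.04902 >1
Interval (-2.2500, 0).

(-2.2500, 0).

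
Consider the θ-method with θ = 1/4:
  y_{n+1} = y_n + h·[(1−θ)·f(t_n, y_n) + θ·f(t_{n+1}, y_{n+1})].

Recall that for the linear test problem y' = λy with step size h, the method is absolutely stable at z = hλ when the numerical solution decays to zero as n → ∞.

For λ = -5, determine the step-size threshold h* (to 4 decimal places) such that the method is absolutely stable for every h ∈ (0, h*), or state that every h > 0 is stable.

Test eqn y'=λy, z=hλ:
  y_{n+1} = y_n + z·[3/4·y_n + 1/4·y_{n+1}] ⇒ (1 − 1/4z)y_{n+1} = (1 + 3/4z)y_n
  so R(z) = (1 + 3/4z)/(1 − 1/4z).

Need |R(x)|<1, x<0.
x=-1.6: |R|=0.1429
R=−1: 1+3/4x = −1+1/4x ⇒ -1/2x=2 ⇒ x=2/(-1/2)=-4.0000
Confirm numerically:
  x=-3.887: |R|=0.97135 <1
  x=-3.842: |R|=0.95970 <1
  x=-3.298: |R|=0.80762 <1
  x=-2.575: |R|=0.56654 <1
  x=-4.481: |R|=1.11343 >1
  x=-4.168: |R|=1.04114 >1
Interval (-4.0000, 0).

(-4.0000,0); λ=-5 ⇒ h* = (4)/5 = 0.8000.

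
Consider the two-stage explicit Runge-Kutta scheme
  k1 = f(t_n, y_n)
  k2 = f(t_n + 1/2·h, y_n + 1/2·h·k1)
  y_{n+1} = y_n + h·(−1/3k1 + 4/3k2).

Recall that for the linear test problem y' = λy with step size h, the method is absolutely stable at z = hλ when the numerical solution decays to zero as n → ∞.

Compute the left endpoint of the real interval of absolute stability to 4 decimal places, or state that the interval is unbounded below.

On y'=λy, z=hλ:
  k1=λy_n ⇒ h·k1=z·y_n;  k2=λ(1+1/2z)y_n ⇒ h·k2=z(1+1/2z)y_n
  y_{n+1}/y_n = 1 − 1/3z + 4/3z(1+1/2z) = 1 + z + 2/3z²
  so R(z) = 1 + z + 2/3z².

Find x<0 with |R(x)|<1.
x=-1.74: |R|=1.2784
R=1: x+2/3x²=0 ⇒ x=−3/2=-1.5000; min R=1−1/(4·2/3)=0.6250>−1
Confirm numerically:
  x=-1.071: |R|=0.69369 <1
  x=-0.910: |R|=0.64207 <1
  x=-0.719: |R|=0.62564 <1
  x=-1.774: |R|=1.32405 >1
  x=-1.740: |R|=1.27840 >1
  x=-1.581: |R|=1.08537 >1
Stable set (-1.5000, 0).

z* = -1.5000.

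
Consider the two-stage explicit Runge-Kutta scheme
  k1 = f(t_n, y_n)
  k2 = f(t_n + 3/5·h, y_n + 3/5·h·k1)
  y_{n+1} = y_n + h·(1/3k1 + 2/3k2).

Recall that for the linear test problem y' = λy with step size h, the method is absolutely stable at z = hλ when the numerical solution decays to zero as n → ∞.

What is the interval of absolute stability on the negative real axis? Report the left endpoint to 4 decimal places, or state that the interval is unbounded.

z∈(-2.5000,0).

On y'=λy, z=hλ:
  k1=λy_n ⇒ h·k1=z·y_n;  k2=λ(1+3/5z)y_n ⇒ h·k2=z(1+3/5z)y_n
  y_{n+1}/y_n = 1 + 1/3z + 2/3z(1+3/5z) = 1 + z + 2/5z²
  Hence R(z) = 1 + z + 2/5z².

Need |R(x)|<1, x<0.
x=-0.67: |R|=0.5096
R=1: x+2/5x²=0 ⇒ x=−5/2=-2.5000; min R=1−1/(4·2/5)=0.3750>−1
Confirm numerically:
  x=-2.357: |R|=0.86518 <1
  x=-1.383: |R|=0.38208 <1
  x=-1.086: |R|=0.38576 <1
  x=-3.039: |R|=1.65521 >1
  x=-2.708: |R|=1.22531 >1
  x=-2.702: |R|=1.21832 >1
Interval (-2.5000, 0).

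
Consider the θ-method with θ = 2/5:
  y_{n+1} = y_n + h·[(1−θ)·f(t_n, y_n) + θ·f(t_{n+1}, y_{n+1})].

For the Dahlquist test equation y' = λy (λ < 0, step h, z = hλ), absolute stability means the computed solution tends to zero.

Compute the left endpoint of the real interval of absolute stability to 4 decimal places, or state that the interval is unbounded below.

z* = -10.0000.

On y'=λy, z=hλ:
  y_{n+1} = y_n + z·[3/5·y_n + 2/5·y_{n+1}] ⇒ (1 − 2/5z)y_{n+1} = (1 + 3/5z)y_n
  Hence R(z) = (1 + 3/5z)/(1 − 2/5z).

Boundary: |R(x)|=1, x<0.
x=-1.31: |R|=0.1404
R=−1: 1+3/5x = −1+2/5x ⇒ -1/5x=2 ⇒ x=2/(-1/5)=-10.0000
Confirm numerically:
  x=-9.865: |R|=0.99454 <1
  x=-9.787: |R|=0.99133 <1
  x=-7.201: |R|=0.85574 <1
  x=-10.453: |R|=1.01749 >1
  x=-10.274: |R|=1.01072 >1
  x=-10.093: |R|=1.00369 >1
Stable set (-10.0000, 0).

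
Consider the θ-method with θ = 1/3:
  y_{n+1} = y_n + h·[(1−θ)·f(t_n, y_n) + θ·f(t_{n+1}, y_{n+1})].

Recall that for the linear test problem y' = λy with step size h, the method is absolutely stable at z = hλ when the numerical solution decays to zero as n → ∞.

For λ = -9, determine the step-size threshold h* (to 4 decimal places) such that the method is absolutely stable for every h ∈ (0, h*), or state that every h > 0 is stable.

Test eqn y'=λy, z=hλ:
  y_{n+1} = y_n + z·[2/3·y_n + 1/3·y_{n+1}] ⇒ (1 − 1/3z)y_{n+1} = (1 + 2/3z)y_n
  ⇒ R(z) = (1 + 2/3z)/(1 − 1/3z).

Boundary: |R(x)|=1, x<0.
x=-1.35: |R|=0.0690
R=−1: 1+2/3x = −1+1/3x ⇒ -1/3x=2 ⇒ x=2/(-1/3)=-6.0000
Confirm numerically:
  x=-5.484: |R|=0.93918 <1
  x=-4.896: |R|=0.86018 <1
  x=-4.162: |R|=0.74337 <1
  x=-6.577: |R|=1.06025 >1
  x=-6.094: |R|=1.01034 >1
So |R|<1 on (-6.0000, 0).

(-6.0000,0); λ=-9 ⇒ h* = (6)/9 = 0.6667.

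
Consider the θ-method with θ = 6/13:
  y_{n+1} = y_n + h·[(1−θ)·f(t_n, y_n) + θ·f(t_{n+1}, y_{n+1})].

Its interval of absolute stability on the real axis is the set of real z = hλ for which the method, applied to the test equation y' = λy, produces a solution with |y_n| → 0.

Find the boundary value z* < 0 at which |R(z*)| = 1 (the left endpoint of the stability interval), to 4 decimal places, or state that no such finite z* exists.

z* = -26.0000.

With y'=λy (z=hλ):
  y_{n+1} = y_n + z·[7/13·y_n + 6/13·y_{n+1}] ⇒ (1 − 6/13z)y_{n+1} = (1 + 7/13z)y_n
  so R(z) = (1 + 7/13z)/(1 − 6/13z).

Boundary: |R(x)|=1, x<0.
x=-1.66: |R|=0.0601
R=−1: 1+7/13x = −1+6/13x ⇒ -1/13x=2 ⇒ x=2/(-1/13)=-26.0000
Confirm numerically:
  x=-23.992: |R|=0.98721 <1
  x=-19.638: |R|=0.95137 <1
  x=-19.326: |R|=0.94825 <1
  x=-13.498: |R|=0.86698 <1
  x=-26.583: |R|=1.00338 >1
  x=-26.209: |R|=1.00123 >1
Stable set (-26.0000, 0).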